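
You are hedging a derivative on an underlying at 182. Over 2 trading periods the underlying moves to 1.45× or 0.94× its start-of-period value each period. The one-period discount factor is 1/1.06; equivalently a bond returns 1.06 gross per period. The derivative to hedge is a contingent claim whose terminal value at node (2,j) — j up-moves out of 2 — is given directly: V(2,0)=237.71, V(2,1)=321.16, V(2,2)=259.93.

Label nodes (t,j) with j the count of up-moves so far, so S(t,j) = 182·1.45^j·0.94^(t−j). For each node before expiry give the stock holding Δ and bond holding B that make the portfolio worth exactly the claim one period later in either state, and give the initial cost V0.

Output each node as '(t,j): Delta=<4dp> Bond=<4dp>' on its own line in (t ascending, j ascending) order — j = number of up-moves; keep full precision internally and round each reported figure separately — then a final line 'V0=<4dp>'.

(0,0): Delta=0.5022 Bond=147.9888
(1,0): Delta=0.9564 Bond=79.1511
(1,1): Delta=-0.4549 Bond=409.4484
V0=239.3829

Under the risk-neutral measure, an up-move has probability p* = (R−d)/(u−d) = 0.2353 and values discount at R = 1.06.
Payoff layer (t=2): V(2,0)=237.7100, V(2,1)=321.1600, V(2,2)=259.9300
  t=1,j=0: stock 171.0800 → up 248.0660 (V=321.1600), down 160.8152 (V=237.7100). Price 242.7786; hedge Δ=0.9564, bond B=79.1511.
  t=1,j=1: stock 263.9000 → up 382.6550 (V=259.9300), down 248.0660 (V=321.1600). Price 289.3896; hedge Δ=-0.4549, bond B=409.4484.
  t=0,j=0: stock 182.0000 → up 263.9000 (V=289.3896), down 171.0800 (V=242.7786). Price 239.3829; hedge Δ=0.5022, bond B=147.9888.
Check: Δ(0,0)·S0 + B(0,0) = 239.3829 = V0.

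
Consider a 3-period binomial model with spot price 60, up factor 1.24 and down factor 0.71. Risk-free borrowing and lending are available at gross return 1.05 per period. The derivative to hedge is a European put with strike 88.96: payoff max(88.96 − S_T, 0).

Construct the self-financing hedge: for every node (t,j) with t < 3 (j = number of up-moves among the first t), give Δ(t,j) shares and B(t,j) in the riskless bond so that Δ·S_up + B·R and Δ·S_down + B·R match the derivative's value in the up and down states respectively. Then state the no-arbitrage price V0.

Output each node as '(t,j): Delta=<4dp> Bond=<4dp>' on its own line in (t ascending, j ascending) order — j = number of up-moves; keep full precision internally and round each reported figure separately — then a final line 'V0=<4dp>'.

(0,0): Delta=-0.7014 Bond=64.7328
(1,0): Delta=-1.0000 Bond=80.6893
(1,1): Delta=-0.6059 Bond=60.8613
(2,0): Delta=-1.0000 Bond=84.7238
(2,1): Delta=-1.0000 Bond=84.7238
(2,2): Delta=-0.4798 Bond=52.2699
V0=22.6482

The replicating-portfolio and risk-neutral prices coincide; use p* = (1.05−0.71)/(1.24−0.71) = 0.6415 for the latter.
At expiry t=3: V(3,0)=67.4853, V(3,1)=51.4550, V(3,2)=23.4582, V(3,3)=0.0000
Node (2,0) S=30.2460: V=(p*·51.4550+(1−p*)·67.4853)/1.05=54.4778; Δ=(51.4550−67.4853)/(37.5050−21.4747)=-1.0000; B=V−Δ·S=84.7238
Node (2,1) S=52.8240: V=(p*·23.4582+(1−p*)·51.4550)/1.05=31.8998; Δ=(23.4582−51.4550)/(65.5018−37.5050)=-1.0000; B=V−Δ·S=84.7238
Node (2,2) S=92.2560: V=(p*·0.0000+(1−p*)·23.4582)/1.05=8.0091; Δ=(0.0000−23.4582)/(114.3974−65.5018)=-0.4798; B=V−Δ·S=52.2699
Node (1,0) S=42.6000: V=(p*·31.8998+(1−p*)·54.4778)/1.05=38.0893; Δ=(31.8998−54.4778)/(52.8240−30.2460)=-1.0000; B=V−Δ·S=80.6893
Node (1,1) S=74.4000: V=(p*·8.0091+(1−p*)·31.8998)/1.05=15.7845; Δ=(8.0091−31.8998)/(92.2560−52.8240)=-0.6059; B=V−Δ·S=60.8613
Node (0,0) S=60.0000: V=(p*·15.7845+(1−p*)·38.0893)/1.05=22.6482; Δ=(15.7845−38.0893)/(74.4000−42.6000)=-0.7014; B=V−Δ·S=64.7328
The time-0 hedge costs 22.6482, which is the no-arbitrage price.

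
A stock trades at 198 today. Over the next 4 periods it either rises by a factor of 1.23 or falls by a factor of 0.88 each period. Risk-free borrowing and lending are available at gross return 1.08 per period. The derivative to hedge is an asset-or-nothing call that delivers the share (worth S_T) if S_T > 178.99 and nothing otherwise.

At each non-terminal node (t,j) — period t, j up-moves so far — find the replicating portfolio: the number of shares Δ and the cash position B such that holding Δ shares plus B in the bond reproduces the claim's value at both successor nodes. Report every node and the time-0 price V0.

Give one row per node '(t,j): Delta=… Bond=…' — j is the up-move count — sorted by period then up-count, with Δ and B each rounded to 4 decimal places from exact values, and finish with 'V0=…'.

Under the risk-neutral measure, an up-move has probability p* = (R−d)/(u−d) = 0.5714 and values discount at R = 1.08.
Terminal payoffs: V(4,0)=0.0000, V(4,1)=0.0000, V(4,2)=231.9748, V(4,3)=324.2375, V(4,4)=453.1955
(3,0): S=134.9315. Δ = (V_up−V_dn)/(S_up−S_dn) = (0.0000−0.0000)/(165.9657−118.7397) = 0.0000. V = [p*·0.0000 + (1−p*)·0.0000]/1.08 = 0.0000. B = V − Δ·S = 0.0000.
(3,1): S=188.5974. Δ = (V_up−V_dn)/(S_up−S_dn) = (231.9748−0.0000)/(231.9748−165.9657) = 3.5143. V = [p*·231.9748 + (1−p*)·0.0000]/1.08 = 122.7380. B = V − Δ·S = -540.0471.
(3,2): S=263.6077. Δ = (V_up−V_dn)/(S_up−S_dn) = (324.2375−231.9748)/(324.2375−231.9748) = 1.0000. V = [p*·324.2375 + (1−p*)·231.9748]/1.08 = 263.6077. B = V − Δ·S = 0.0000.
(3,3): S=368.4517. Δ = (V_up−V_dn)/(S_up−S_dn) = (453.1955−324.2375)/(453.1955−324.2375) = 1.0000. V = [p*·453.1955 + (1−p*)·324.2375]/1.08 = 368.4517. B = V − Δ·S = 0.0000.
(2,0): S=153.3312. Δ = (V_up−V_dn)/(S_up−S_dn) = (122.7380−0.0000)/(188.5974−134.9315) = 2.2871. V = [p*·122.7380 + (1−p*)·0.0000]/1.08 = 64.9407. B = V − Δ·S = -285.7392.
(2,1): S=214.3152. Δ = (V_up−V_dn)/(S_up−S_dn) = (263.6077−122.7380)/(263.6077−188.5974) = 1.8780. V = [p*·263.6077 + (1−p*)·122.7380]/1.08 = 188.1805. B = V − Δ·S = -214.3044.
(2,2): S=299.5542. Δ = (V_up−V_dn)/(S_up−S_dn) = (368.4517−263.6077)/(368.4517−263.6077) = 1.0000. V = [p*·368.4517 + (1−p*)·263.6077]/1.08 = 299.5542. B = V − Δ·S = 0.0000.
(1,0): S=174.2400. Δ = (V_up−V_dn)/(S_up−S_dn) = (188.1805−64.9407)/(214.3152−153.3312) = 2.0209. V = [p*·188.1805 + (1−p*)·64.9407]/1.08 = 125.3365. B = V − Δ·S = -226.7771.
(1,1): S=243.5400. Δ = (V_up−V_dn)/(S_up−S_dn) = (299.5542−188.1805)/(299.5542−214.3152) = 1.3066. V = [p*·299.5542 + (1−p*)·188.1805]/1.08 = 233.1691. B = V − Δ·S = -85.0414.
(0,0): S=198.0000. Δ = (V_up−V_dn)/(S_up−S_dn) = (233.1691−125.3365)/(243.5400−174.2400) = 1.5560. V = [p*·233.1691 + (1−p*)·125.3365]/1.08 = 173.1066. B = V − Δ·S = -134.9864.
Each (Δ,B) replicates both successor values, so the strategy is self-financing and V0 is arbitrage-free.

(0,0): Delta=1.5560 Bond=-134.9864
(1,0): Delta=2.0209 Bond=-226.7771
(1,1): Delta=1.3066 Bond=-85.0414
(2,0): Delta=2.2871 Bond=-285.7392
(2,1): Delta=1.8780 Bond=-214.3044
(2,2): Delta=1.0000 Bond=0.0000
(3,0): Delta=0.0000 Bond=0.0000
(3,1): Delta=3.5143 Bond=-540.0471
(3,2): Delta=1.0000 Bond=0.0000
(3,3): Delta=1.0000 Bond=0.0000
V0=173.1066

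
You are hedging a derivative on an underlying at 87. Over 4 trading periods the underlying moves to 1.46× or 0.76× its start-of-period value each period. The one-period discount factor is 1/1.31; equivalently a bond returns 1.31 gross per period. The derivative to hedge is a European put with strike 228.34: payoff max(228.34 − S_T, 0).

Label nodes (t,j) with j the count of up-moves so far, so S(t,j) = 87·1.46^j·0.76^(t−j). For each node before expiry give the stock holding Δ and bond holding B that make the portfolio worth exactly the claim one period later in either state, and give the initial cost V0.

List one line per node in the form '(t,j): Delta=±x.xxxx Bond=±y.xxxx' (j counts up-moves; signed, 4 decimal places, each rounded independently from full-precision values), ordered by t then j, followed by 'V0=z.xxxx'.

Under the risk-neutral measure, an up-move has probability p* = (R−d)/(u−d) = 0.7857 and values discount at R = 1.31.
At expiry t=4: V(4,0)=199.3149, V(4,1)=172.5813, V(4,2)=121.2245, V(4,3)=22.5656, V(4,4)=0.0000
  t=3,j=0: stock 38.1909 → up 55.7587 (V=172.5813), down 29.0251 (V=199.3149). Price 136.1144; hedge Δ=-1.0000, bond B=174.3053.
  t=3,j=1: stock 73.3668 → up 107.1155 (V=121.2245), down 55.7587 (V=172.5813). Price 100.9386; hedge Δ=-1.0000, bond B=174.3053.
  t=3,j=2: stock 140.9414 → up 205.7744 (V=22.5656), down 107.1155 (V=121.2245). Price 33.3640; hedge Δ=-1.0000, bond B=174.3053.
  t=3,j=3: stock 270.7558 → up 395.3035 (V=0.0000), down 205.7744 (V=22.5656). Price 3.6912; hedge Δ=-0.1191, bond B=35.9277.
  t=2,j=0: stock 50.2512 → up 73.3668 (V=100.9386), down 38.1909 (V=136.1144). Price 82.8063; hedge Δ=-1.0000, bond B=133.0575.
  t=2,j=1: stock 96.5352 → up 140.9414 (V=33.3640), down 73.3668 (V=100.9386). Price 36.5223; hedge Δ=-1.0000, bond B=133.0575.
  t=2,j=2: stock 185.4492 → up 270.7558 (V=3.6912), down 140.9414 (V=33.3640). Price 7.6715; hedge Δ=-0.2286, bond B=50.0611.
  t=1,j=0: stock 66.1200 → up 96.5352 (V=36.5223), down 50.2512 (V=82.8063). Price 35.4506; hedge Δ=-1.0000, bond B=101.5706.
  t=1,j=1: stock 127.0200 → up 185.4492 (V=7.6715), down 96.5352 (V=36.5223). Price 10.5754; hedge Δ=-0.3245, bond B=51.7909.
  t=0,j=0: stock 87.0000 → up 127.0200 (V=10.5754), down 66.1200 (V=35.4506). Price 12.1419; hedge Δ=-0.4085, bond B=47.6778.
Check: Δ(0,0)·S0 + B(0,0) = 12.1419 = V0.

(0,0): Delta=-0.4085 Bond=47.6778
(1,0): Delta=-1.0000 Bond=101.5706
(1,1): Delta=-0.3245 Bond=51.7909
(2,0): Delta=-1.0000 Bond=133.0575
(2,1): Delta=-1.0000 Bond=133.0575
(2,2): Delta=-0.2286 Bond=50.0611
(3,0): Delta=-1.0000 Bond=174.3053
(3,1): Delta=-1.0000 Bond=174.3053
(3,2): Delta=-1.0000 Bond=174.3053
(3,3): Delta=-0.1191 Bond=35.9277
V0=12.1419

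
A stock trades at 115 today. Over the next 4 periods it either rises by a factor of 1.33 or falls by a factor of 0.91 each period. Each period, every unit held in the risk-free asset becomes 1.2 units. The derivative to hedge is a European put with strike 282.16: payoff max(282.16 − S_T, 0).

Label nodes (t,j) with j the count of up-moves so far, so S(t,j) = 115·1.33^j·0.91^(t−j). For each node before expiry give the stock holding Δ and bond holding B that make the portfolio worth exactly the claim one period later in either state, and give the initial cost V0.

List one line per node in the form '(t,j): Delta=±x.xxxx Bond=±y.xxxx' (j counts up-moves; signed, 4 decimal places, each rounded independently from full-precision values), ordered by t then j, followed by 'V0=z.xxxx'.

Under the risk-neutral measure, an up-move has probability p* = (R−d)/(u−d) = 0.6905 and values discount at R = 1.2.
At expiry t=4: V(4,0)=203.2988, V(4,1)=166.9013, V(4,2)=113.7050, V(4,3)=35.9565, V(4,4)=0.0000
  t=3,j=0: stock 86.6607 → up 115.2587 (V=166.9013), down 78.8612 (V=203.2988). Price 148.4727; hedge Δ=-1.0000, bond B=235.1333.
  t=3,j=1: stock 126.6579 → up 168.4550 (V=113.7050), down 115.2587 (V=166.9013). Price 108.4754; hedge Δ=-1.0000, bond B=235.1333.
  t=3,j=2: stock 185.1154 → up 246.2035 (V=35.9565), down 168.4550 (V=113.7050). Price 50.0179; hedge Δ=-1.0000, bond B=235.1333.
  t=3,j=3: stock 270.5533 → up 359.8358 (V=0.0000), down 246.2035 (V=35.9565). Price 9.2745; hedge Δ=-0.3164, bond B=94.8853.
  t=2,j=0: stock 95.2315 → up 126.6579 (V=108.4754), down 86.6607 (V=148.4727). Price 100.7129; hedge Δ=-1.0000, bond B=195.9444.
  t=2,j=1: stock 139.1845 → up 185.1154 (V=50.0179), down 126.6579 (V=108.4754). Price 56.7599; hedge Δ=-1.0000, bond B=195.9444.
  t=2,j=2: stock 203.4235 → up 270.5533 (V=9.2745), down 185.1154 (V=50.0179). Price 18.2380; hedge Δ=-0.4769, bond B=115.2462.
  t=1,j=0: stock 104.6500 → up 139.1845 (V=56.7599), down 95.2315 (V=100.7129). Price 58.6370; hedge Δ=-1.0000, bond B=163.2870.
  t=1,j=1: stock 152.9500 → up 203.4235 (V=18.2380), down 139.1845 (V=56.7599). Price 25.1345; hedge Δ=-0.5997, bond B=116.8535.
  t=0,j=0: stock 115.0000 → up 152.9500 (V=25.1345), down 104.6500 (V=58.6370). Price 29.5870; hedge Δ=-0.6936, bond B=109.3548.
The time-0 hedge costs 29.5870, which is the no-arbitrage price.

(0,0): Delta=-0.6936 Bond=109.3548
(1,0): Delta=-1.0000 Bond=163.2870
(1,1): Delta=-0.5997 Bond=116.8535
(2,0): Delta=-1.0000 Bond=195.9444
(2,1): Delta=-1.0000 Bond=195.9444
(2,2): Delta=-0.4769 Bond=115.2462
(3,0): Delta=-1.0000 Bond=235.1333
(3,1): Delta=-1.0000 Bond=235.1333
(3,2): Delta=-1.0000 Bond=235.1333
(3,3): Delta=-0.3164 Bond=94.8853
V0=29.5870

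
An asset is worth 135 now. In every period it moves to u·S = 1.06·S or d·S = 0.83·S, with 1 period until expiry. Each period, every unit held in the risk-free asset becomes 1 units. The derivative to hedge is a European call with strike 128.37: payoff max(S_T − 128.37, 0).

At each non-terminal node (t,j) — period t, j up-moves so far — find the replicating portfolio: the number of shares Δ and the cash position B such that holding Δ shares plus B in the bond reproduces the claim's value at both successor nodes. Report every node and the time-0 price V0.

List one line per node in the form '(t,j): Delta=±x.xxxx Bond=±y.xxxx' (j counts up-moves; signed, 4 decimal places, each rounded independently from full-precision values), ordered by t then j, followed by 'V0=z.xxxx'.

(0,0): Delta=0.4744 Bond=-53.1561
V0=10.8874

Risk-neutral probability p* = (R−d)/(u−d) = (1−0.83)/(1.06−0.83) = 0.7391.
Terminal payoffs: V(1,0)=0.0000, V(1,1)=14.7300
Node (0,0) S=135.0000: V=(p*·14.7300+(1−p*)·0.0000)/1=10.8874; Δ=(14.7300−0.0000)/(143.1000−112.0500)=0.4744; B=V−Δ·S=-53.1561
Self-financing check: at every node Δ·S+B equals the discounted successor values.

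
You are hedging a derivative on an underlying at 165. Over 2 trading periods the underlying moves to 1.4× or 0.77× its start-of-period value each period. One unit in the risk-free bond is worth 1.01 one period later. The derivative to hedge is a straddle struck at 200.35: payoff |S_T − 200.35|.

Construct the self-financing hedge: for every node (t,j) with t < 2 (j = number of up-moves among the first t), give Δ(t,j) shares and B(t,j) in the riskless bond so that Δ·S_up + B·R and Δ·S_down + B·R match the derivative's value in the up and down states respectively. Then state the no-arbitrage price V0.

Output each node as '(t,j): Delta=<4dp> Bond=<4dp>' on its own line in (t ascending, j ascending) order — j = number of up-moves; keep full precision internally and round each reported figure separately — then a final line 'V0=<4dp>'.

No-arbitrage ⇒ martingale measure with p* = (R−d)/(u−d) = 0.3810.
Terminal values V(2,·): V(2,0)=102.5215, V(2,1)=22.4800, V(2,2)=123.0500
(1,0): S=127.0500. Δ = (V_up−V_dn)/(S_up−S_dn) = (22.4800−102.5215)/(177.8700−97.8285) = -1.0000. V = [p*·22.4800 + (1−p*)·102.5215]/1.01 = 71.3163. B = V − Δ·S = 198.3663.
(1,1): S=231.0000. Δ = (V_up−V_dn)/(S_up−S_dn) = (123.0500−22.4800)/(323.4000−177.8700) = 0.6911. V = [p*·123.0500 + (1−p*)·22.4800]/1.01 = 60.1905. B = V − Δ·S = -99.4444.
(0,0): S=165.0000. Δ = (V_up−V_dn)/(S_up−S_dn) = (60.1905−71.3163)/(231.0000−127.0500) = -0.1070. V = [p*·60.1905 + (1−p*)·71.3163]/1.01 = 66.4138. B = V − Δ·S = 84.0739.
Root portfolio cost Δ·165+B reproduces V0=66.4138.

(0,0): Delta=-0.1070 Bond=84.0739
(1,0): Delta=-1.0000 Bond=198.3663
(1,1): Delta=0.6911 Bond=-99.4444
V0=66.4138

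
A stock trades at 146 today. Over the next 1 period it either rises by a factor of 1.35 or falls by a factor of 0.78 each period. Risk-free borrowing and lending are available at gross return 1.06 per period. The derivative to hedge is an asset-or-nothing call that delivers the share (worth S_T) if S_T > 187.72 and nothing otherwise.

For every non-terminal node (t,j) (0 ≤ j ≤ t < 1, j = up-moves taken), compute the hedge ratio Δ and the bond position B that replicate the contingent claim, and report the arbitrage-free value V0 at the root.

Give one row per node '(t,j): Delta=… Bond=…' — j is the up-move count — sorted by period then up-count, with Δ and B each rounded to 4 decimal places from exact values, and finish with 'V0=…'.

(0,0): Delta=2.3684 Bond=-254.4489
V0=91.3406

Risk-neutral probability p* = (R−d)/(u−d) = (1.06−0.78)/(1.35−0.78) = 0.4912.
Terminal values V(1,·): V(1,0)=0.0000, V(1,1)=197.1000
Node (0,0) S=146.0000: V=(p*·197.1000+(1−p*)·0.0000)/1.06=91.3406; Δ=(197.1000−0.0000)/(197.1000−113.8800)=2.3684; B=V−Δ·S=-254.4489
Check: Δ(0,0)·S0 + B(0,0) = 91.3406 = V0.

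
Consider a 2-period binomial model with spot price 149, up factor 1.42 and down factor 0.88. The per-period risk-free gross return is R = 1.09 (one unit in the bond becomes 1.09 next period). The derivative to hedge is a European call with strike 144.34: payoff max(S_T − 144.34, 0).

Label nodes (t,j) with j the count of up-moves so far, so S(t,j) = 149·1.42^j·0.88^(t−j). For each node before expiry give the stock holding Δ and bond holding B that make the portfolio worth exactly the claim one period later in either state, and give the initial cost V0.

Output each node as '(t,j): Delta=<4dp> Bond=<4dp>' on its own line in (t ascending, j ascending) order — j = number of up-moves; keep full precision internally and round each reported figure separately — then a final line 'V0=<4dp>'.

(0,0): Delta=0.7982 Bond=-82.3251
(1,0): Delta=0.5911 Bond=-62.5694
(1,1): Delta=1.0000 Bond=-132.4220
V0=36.6132

Risk-neutral probability p* = (R−d)/(u−d) = (1.09−0.88)/(1.42−0.88) = 0.3889.
Payoff layer (t=2): V(2,0)=0.0000, V(2,1)=41.8504, V(2,2)=156.1036
Node (1,0) S=131.1200: V=(p*·41.8504+(1−p*)·0.0000)/1.09=14.9313; Δ=(41.8504−0.0000)/(186.1904−115.3856)=0.5911; B=V−Δ·S=-62.5694
Node (1,1) S=211.5800: V=(p*·156.1036+(1−p*)·41.8504)/1.09=79.1580; Δ=(156.1036−41.8504)/(300.4436−186.1904)=1.0000; B=V−Δ·S=-132.4220
Node (0,0) S=149.0000: V=(p*·79.1580+(1−p*)·14.9313)/1.09=36.6132; Δ=(79.1580−14.9313)/(211.5800−131.1200)=0.7982; B=V−Δ·S=-82.3251
Check: Δ(0,0)·S0 + B(0,0) = 36.6132 = V0.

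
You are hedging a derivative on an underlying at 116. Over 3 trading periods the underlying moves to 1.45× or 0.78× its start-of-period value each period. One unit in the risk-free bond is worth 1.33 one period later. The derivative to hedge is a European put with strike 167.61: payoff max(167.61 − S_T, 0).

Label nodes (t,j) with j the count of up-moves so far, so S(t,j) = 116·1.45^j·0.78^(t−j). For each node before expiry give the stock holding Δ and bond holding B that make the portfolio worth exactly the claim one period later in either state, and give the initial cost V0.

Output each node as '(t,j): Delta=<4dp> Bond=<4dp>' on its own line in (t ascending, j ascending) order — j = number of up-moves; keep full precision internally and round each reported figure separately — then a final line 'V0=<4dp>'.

The replicating-portfolio and risk-neutral prices coincide; use p* = (1.33−0.78)/(1.45−0.78) = 0.8209 for the latter.
Terminal payoffs: V(3,0)=112.5620, V(3,1)=65.2771, V(3,2)=0.0000, V(3,3)=0.0000
(2,0): S=70.5744. Δ = (V_up−V_dn)/(S_up−S_dn) = (65.2771−112.5620)/(102.3329−55.0480) = -1.0000. V = [p*·65.2771 + (1−p*)·112.5620]/1.33 = 55.4482. B = V − Δ·S = 126.0226.
(2,1): S=131.1960. Δ = (V_up−V_dn)/(S_up−S_dn) = (0.0000−65.2771)/(190.2342−102.3329) = -0.7426. V = [p*·0.0000 + (1−p*)·65.2771]/1.33 = 8.7905. B = V − Δ·S = 106.2191.
(2,2): S=243.8900. Δ = (V_up−V_dn)/(S_up−S_dn) = (0.0000−0.0000)/(353.6405−190.2342) = 0.0000. V = [p*·0.0000 + (1−p*)·0.0000]/1.33 = 0.0000. B = V − Δ·S = 0.0000.
(1,0): S=90.4800. Δ = (V_up−V_dn)/(S_up−S_dn) = (8.7905−55.4482)/(131.1960−70.5744) = -0.7697. V = [p*·8.7905 + (1−p*)·55.4482]/1.33 = 12.8926. B = V − Δ·S = 82.5308.
(1,1): S=168.2000. Δ = (V_up−V_dn)/(S_up−S_dn) = (0.0000−8.7905)/(243.8900−131.1960) = -0.0780. V = [p*·0.0000 + (1−p*)·8.7905]/1.33 = 1.1838. B = V − Δ·S = 14.3040.
(0,0): S=116.0000. Δ = (V_up−V_dn)/(S_up−S_dn) = (1.1838−12.8926)/(168.2000−90.4800) = -0.1507. V = [p*·1.1838 + (1−p*)·12.8926]/1.33 = 2.4668. B = V − Δ·S = 19.9426.
Check: Δ(0,0)·S0 + B(0,0) = 2.4668 = V0.

(0,0): Delta=-0.1507 Bond=19.9426
(1,0): Delta=-0.7697 Bond=82.5308
(1,1): Delta=-0.0780 Bond=14.3040
(2,0): Delta=-1.0000 Bond=126.0226
(2,1): Delta=-0.7426 Bond=106.2191
(2,2): Delta=0.0000 Bond=0.0000
V0=2.4668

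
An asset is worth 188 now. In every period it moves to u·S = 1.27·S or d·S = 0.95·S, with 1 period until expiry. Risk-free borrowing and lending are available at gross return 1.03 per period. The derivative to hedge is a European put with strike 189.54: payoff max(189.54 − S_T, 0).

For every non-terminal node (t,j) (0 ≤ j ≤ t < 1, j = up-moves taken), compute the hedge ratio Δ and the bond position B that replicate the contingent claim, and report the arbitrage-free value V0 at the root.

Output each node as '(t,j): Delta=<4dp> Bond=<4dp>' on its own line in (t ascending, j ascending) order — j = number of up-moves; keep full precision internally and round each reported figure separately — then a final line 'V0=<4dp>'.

(0,0): Delta=-0.1818 Bond=42.1535
V0=7.9660

Under the risk-neutral measure, an up-move has probability p* = (R−d)/(u−d) = 0.2500 and values discount at R = 1.03.
Terminal values V(1,·): V(1,0)=10.9400, V(1,1)=0.0000
Node (0,0) S=188.0000: V=(p*·0.0000+(1−p*)·10.9400)/1.03=7.9660; Δ=(0.0000−10.9400)/(238.7600−178.6000)=-0.1818; B=V−Δ·S=42.1535
Check: Δ(0,0)·S0 + B(0,0) = 7.9660 = V0.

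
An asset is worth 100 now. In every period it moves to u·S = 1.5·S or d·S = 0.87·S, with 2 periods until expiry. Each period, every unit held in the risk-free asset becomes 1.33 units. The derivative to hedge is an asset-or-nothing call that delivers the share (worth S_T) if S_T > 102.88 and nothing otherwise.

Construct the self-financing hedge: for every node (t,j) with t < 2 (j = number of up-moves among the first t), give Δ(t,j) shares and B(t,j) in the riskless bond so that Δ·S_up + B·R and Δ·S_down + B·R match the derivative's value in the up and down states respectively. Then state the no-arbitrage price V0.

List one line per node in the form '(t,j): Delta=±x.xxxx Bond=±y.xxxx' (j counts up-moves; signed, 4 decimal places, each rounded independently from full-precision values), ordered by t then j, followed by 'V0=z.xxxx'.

(0,0): Delta=1.2438 Bond=-27.4912
(1,0): Delta=2.3810 Bond=-135.4995
(1,1): Delta=1.0000 Bond=0.0000
V0=96.8843

Since d<R<u, set p* = (R−d)/(u−d) = 0.7302; price each node as the discounted p*-expectation of its children.
At expiry t=2: V(2,0)=0.0000, V(2,1)=130.5000, V(2,2)=225.0000
  t=1,j=0: stock 87.0000 → up 130.5000 (V=130.5000), down 75.6900 (V=0.0000). Price 71.6434; hedge Δ=2.3810, bond B=-135.4995.
  t=1,j=1: stock 150.0000 → up 225.0000 (V=225.0000), down 130.5000 (V=130.5000). Price 150.0000; hedge Δ=1.0000, bond B=0.0000.
  t=0,j=0: stock 100.0000 → up 150.0000 (V=150.0000), down 87.0000 (V=71.6434). Price 96.8843; hedge Δ=1.2438, bond B=-27.4912.
Check: Δ(0,0)·S0 + B(0,0) = 96.8843 = V0.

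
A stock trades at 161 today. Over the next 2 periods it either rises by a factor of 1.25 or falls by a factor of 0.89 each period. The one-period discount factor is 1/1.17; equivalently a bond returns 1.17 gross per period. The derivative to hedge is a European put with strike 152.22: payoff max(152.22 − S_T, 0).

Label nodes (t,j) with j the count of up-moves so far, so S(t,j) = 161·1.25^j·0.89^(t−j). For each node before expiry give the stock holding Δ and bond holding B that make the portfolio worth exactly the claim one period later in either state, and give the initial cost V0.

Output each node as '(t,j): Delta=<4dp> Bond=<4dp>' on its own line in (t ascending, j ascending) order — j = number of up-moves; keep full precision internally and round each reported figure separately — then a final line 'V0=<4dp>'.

(0,0): Delta=-0.0809 Bond=13.9180
(1,0): Delta=-0.4787 Bond=73.2784
(1,1): Delta=0.0000 Bond=0.0000
V0=0.8908

The replicating-portfolio and risk-neutral prices coincide; use p* = (1.17−0.89)/(1.25−0.89) = 0.7778 for the latter.
Payoff layer (t=2): V(2,0)=24.6919, V(2,1)=0.0000, V(2,2)=0.0000
(1,0): S=143.2900. Δ = (V_up−V_dn)/(S_up−S_dn) = (0.0000−24.6919)/(179.1125−127.5281) = -0.4787. V = [p*·0.0000 + (1−p*)·24.6919]/1.17 = 4.6898. B = V − Δ·S = 73.2784.
(1,1): S=201.2500. Δ = (V_up−V_dn)/(S_up−S_dn) = (0.0000−0.0000)/(251.5625−179.1125) = 0.0000. V = [p*·0.0000 + (1−p*)·0.0000]/1.17 = 0.0000. B = V − Δ·S = 0.0000.
(0,0): S=161.0000. Δ = (V_up−V_dn)/(S_up−S_dn) = (0.0000−4.6898)/(201.2500−143.2900) = -0.0809. V = [p*·0.0000 + (1−p*)·4.6898]/1.17 = 0.8908. B = V − Δ·S = 13.9180.
Self-financing check: at every node Δ·S+B equals the discounted successor values.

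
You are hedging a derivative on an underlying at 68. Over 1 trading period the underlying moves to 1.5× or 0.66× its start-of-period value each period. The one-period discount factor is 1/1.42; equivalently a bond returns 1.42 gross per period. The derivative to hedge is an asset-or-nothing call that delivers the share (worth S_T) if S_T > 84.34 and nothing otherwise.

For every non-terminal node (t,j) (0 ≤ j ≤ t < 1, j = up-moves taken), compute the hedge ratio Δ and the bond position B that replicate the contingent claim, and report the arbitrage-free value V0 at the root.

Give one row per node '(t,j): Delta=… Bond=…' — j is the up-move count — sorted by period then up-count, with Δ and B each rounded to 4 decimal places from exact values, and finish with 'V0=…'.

(0,0): Delta=1.7857 Bond=-56.4386
V0=64.9899

The replicating-portfolio and risk-neutral prices coincide; use p* = (1.42−0.66)/(1.5−0.66) = 0.9048 for the latter.
Payoff layer (t=1): V(1,0)=0.0000, V(1,1)=102.0000
Node (0,0) S=68.0000: V=(p*·102.0000+(1−p*)·0.0000)/1.42=64.9899; Δ=(102.0000−0.0000)/(102.0000−44.8800)=1.7857; B=V−Δ·S=-56.4386
Check: Δ(0,0)·S0 + B(0,0) = 64.9899 = V0.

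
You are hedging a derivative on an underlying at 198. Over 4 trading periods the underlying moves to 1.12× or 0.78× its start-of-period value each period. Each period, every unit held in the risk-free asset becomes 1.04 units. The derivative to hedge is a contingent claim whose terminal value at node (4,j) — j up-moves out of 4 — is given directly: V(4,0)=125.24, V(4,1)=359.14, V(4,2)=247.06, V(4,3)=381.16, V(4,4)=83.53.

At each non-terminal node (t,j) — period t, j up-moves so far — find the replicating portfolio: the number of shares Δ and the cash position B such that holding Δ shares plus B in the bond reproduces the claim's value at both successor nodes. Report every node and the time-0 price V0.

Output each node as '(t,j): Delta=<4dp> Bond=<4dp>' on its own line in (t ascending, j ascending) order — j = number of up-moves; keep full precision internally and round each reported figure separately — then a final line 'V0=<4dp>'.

(0,0): Delta=-1.1744 Bond=447.6509
(1,0): Delta=0.8986 Bond=145.4129
(1,1): Delta=-1.6186 Bond=564.0628
(2,0): Delta=-0.7201 Bond=346.2205
(2,1): Delta=1.2454 Bond=91.2321
(2,2): Delta=-2.2323 Bond=739.0539
(3,0): Delta=7.3215 Bond=-395.5328
(3,1): Delta=-2.4433 Bond=592.5622
(3,2): Delta=2.0359 Bond=-58.2511
(3,3): Delta=-3.1469 Bond=1023.0368
V0=215.1295

Under the risk-neutral measure, an up-move has probability p* = (R−d)/(u−d) = 0.7647 and values discount at R = 1.04.
Terminal values V(4,·): V(4,0)=125.2400, V(4,1)=359.1400, V(4,2)=247.0600, V(4,3)=381.1600, V(4,4)=83.5300
  t=3,j=0: stock 93.9613 → up 105.2367 (V=359.1400), down 73.2898 (V=125.2400). Price 292.4084; hedge Δ=7.3215, bond B=-395.5328.
  t=3,j=1: stock 134.9188 → up 151.1090 (V=247.0600), down 105.2367 (V=359.1400). Price 262.9152; hedge Δ=-2.4433, bond B=592.5622.
  t=3,j=2: stock 193.7295 → up 216.9771 (V=381.1600), down 151.1090 (V=247.0600). Price 336.1606; hedge Δ=2.0359, bond B=-58.2511.
  t=3,j=3: stock 278.1757 → up 311.5568 (V=83.5300), down 216.9771 (V=381.1600). Price 147.6544; hedge Δ=-3.1469, bond B=1023.0368.
  t=2,j=0: stock 120.4632 → up 134.9188 (V=262.9152), down 93.9613 (V=292.4084). Price 259.4757; hedge Δ=-0.7201, bond B=346.2205.
  t=2,j=1: stock 172.9728 → up 193.7295 (V=336.1606), down 134.9188 (V=262.9152). Price 306.6600; hedge Δ=1.2454, bond B=91.2321.
  t=2,j=2: stock 248.3712 → up 278.1757 (V=147.6544), down 193.7295 (V=336.1606). Price 184.6239; hedge Δ=-2.2323, bond B=739.0539.
  t=1,j=0: stock 154.4400 → up 172.9728 (V=306.6600), down 120.4632 (V=259.4757). Price 284.1902; hedge Δ=0.8986, bond B=145.4129.
  t=1,j=1: stock 221.7600 → up 248.3712 (V=184.6239), down 172.9728 (V=306.6600). Price 205.1329; hedge Δ=-1.6186, bond B=564.0628.
  t=0,j=0: stock 198.0000 → up 221.7600 (V=205.1329), down 154.4400 (V=284.1902). Price 215.1295; hedge Δ=-1.1744, bond B=447.6509.
Check: Δ(0,0)·S0 + B(0,0) = 215.1295 = V0.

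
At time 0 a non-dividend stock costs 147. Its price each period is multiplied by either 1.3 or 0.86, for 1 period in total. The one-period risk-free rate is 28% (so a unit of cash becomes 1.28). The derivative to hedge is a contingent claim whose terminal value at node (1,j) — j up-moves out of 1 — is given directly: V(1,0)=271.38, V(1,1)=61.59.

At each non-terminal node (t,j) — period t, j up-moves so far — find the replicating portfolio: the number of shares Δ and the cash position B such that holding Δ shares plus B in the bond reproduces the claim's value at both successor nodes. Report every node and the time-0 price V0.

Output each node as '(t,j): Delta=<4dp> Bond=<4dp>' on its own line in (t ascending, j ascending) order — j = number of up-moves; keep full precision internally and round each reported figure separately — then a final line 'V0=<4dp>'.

(0,0): Delta=-3.2435 Bond=532.3626
V0=55.5671

The replicating-portfolio and risk-neutral prices coincide; use p* = (1.28−0.86)/(1.3−0.86) = 0.9545 for the latter.
Terminal values V(1,·): V(1,0)=271.3800, V(1,1)=61.5900
Node (0,0) S=147.0000: V=(p*·61.5900+(1−p*)·271.3800)/1.28=55.5671; Δ=(61.5900−271.3800)/(191.1000−126.4200)=-3.2435; B=V−Δ·S=532.3626
Each (Δ,B) replicates both successor values, so the strategy is self-financing and V0 is arbitrage-free.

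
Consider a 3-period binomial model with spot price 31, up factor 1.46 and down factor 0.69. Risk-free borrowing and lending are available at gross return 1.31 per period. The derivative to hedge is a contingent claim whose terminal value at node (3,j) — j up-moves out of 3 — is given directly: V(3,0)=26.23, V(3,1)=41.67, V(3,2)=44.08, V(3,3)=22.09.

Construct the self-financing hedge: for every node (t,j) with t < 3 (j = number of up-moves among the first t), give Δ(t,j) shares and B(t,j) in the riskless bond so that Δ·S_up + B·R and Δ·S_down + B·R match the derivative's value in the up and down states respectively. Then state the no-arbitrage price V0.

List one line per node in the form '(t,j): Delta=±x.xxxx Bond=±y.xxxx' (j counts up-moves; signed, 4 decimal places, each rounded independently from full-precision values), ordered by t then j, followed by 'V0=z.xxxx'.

(0,0): Delta=-0.3153 Bond=24.1181
(1,0): Delta=0.2293 Bond=19.9452
(1,1): Delta=-0.3776 Bond=34.4132
(2,0): Delta=1.3586 Bond=9.4612
(2,1): Delta=0.1002 Bond=30.1606
(2,2): Delta=-0.4322 Bond=48.6911
V0=14.3444

Since d<R<u, set p* = (R−d)/(u−d) = 0.8052; price each node as the discounted p*-expectation of its children.
Payoff layer (t=3): V(3,0)=26.2300, V(3,1)=41.6700, V(3,2)=44.0800, V(3,3)=22.0900
  t=2,j=0: stock 14.7591 → up 21.5483 (V=41.6700), down 10.1838 (V=26.2300). Price 29.5131; hedge Δ=1.3586, bond B=9.4612.
  t=2,j=1: stock 31.2294 → up 45.5949 (V=44.0800), down 21.5483 (V=41.6700). Price 33.2905; hedge Δ=0.1002, bond B=30.1606.
  t=2,j=2: stock 66.0796 → up 96.4762 (V=22.0900), down 45.5949 (V=44.0800). Price 20.1326; hedge Δ=-0.4322, bond B=48.6911.
  t=1,j=0: stock 21.3900 → up 31.2294 (V=33.2905), down 14.7591 (V=29.5131). Price 24.8509; hedge Δ=0.2293, bond B=19.9452.
  t=1,j=1: stock 45.2600 → up 66.0796 (V=20.1326), down 31.2294 (V=33.2905). Price 17.3251; hedge Δ=-0.3776, bond B=34.4132.
  t=0,j=0: stock 31.0000 → up 45.2600 (V=17.3251), down 21.3900 (V=24.8509). Price 14.3444; hedge Δ=-0.3153, bond B=24.1181.
Each (Δ,B) replicates both successor values, so the strategy is self-financing and V0 is arbitrage-free.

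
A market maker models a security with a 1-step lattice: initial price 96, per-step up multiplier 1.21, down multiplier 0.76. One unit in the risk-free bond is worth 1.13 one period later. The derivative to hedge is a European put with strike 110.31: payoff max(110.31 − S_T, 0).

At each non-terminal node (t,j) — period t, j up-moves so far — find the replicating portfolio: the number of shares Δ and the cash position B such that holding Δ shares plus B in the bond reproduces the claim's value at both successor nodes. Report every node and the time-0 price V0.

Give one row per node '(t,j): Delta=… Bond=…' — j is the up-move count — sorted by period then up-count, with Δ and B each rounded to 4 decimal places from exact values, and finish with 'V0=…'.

The replicating-portfolio and risk-neutral prices coincide; use p* = (1.13−0.76)/(1.21−0.76) = 0.8222 for the latter.
Terminal values V(1,·): V(1,0)=37.3500, V(1,1)=0.0000
Node (0,0) S=96.0000: V=(p*·0.0000+(1−p*)·37.3500)/1.13=5.8761; Δ=(0.0000−37.3500)/(116.1600−72.9600)=-0.8646; B=V−Δ·S=88.8761
Check: Δ(0,0)·S0 + B(0,0) = 5.8761 = V0.

(0,0): Delta=-0.8646 Bond=88.8761
V0=5.8761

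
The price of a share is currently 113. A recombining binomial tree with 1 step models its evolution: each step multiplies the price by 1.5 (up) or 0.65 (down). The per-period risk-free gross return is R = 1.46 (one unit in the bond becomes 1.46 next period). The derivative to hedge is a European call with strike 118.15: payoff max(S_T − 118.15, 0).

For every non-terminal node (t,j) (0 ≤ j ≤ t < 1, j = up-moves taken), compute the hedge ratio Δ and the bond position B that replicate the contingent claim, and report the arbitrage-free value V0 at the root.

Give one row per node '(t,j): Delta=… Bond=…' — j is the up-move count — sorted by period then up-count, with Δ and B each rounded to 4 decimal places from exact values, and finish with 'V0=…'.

Since d<R<u, set p* = (R−d)/(u−d) = 0.9529; price each node as the discounted p*-expectation of its children.
Terminal payoffs: V(1,0)=0.0000, V(1,1)=51.3500
(0,0): S=113.0000. Δ = (V_up−V_dn)/(S_up−S_dn) = (51.3500−0.0000)/(169.5000−73.4500) = 0.5346. V = [p*·51.3500 + (1−p*)·0.0000]/1.46 = 33.5161. B = V − Δ·S = -26.8956.
The time-0 hedge costs 33.5161, which is the no-arbitrage price.

(0,0): Delta=0.5346 Bond=-26.8956
V0=33.5161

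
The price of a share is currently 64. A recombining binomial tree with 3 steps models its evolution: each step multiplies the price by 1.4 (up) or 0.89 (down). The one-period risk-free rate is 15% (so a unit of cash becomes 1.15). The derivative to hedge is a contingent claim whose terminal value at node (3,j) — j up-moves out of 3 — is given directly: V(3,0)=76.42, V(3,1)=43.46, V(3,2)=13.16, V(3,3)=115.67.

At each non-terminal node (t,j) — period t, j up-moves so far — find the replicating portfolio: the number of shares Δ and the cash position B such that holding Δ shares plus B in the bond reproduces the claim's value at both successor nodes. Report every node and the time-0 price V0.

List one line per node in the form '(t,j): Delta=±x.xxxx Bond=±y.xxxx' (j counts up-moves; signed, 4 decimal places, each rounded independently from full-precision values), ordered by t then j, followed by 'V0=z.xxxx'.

(0,0): Delta=0.0829 Bond=24.4996
(1,0): Delta=-0.9460 Bond=86.7817
(1,1): Delta=0.7118 Bond=-28.1785
(2,0): Delta=-1.2748 Bond=116.4682
(2,1): Delta=-0.7450 Bond=83.7708
(2,2): Delta=1.6024 Bond=-144.1130
V0=29.8047

The replicating-portfolio and risk-neutral prices coincide; use p* = (1.15−0.89)/(1.4−0.89) = 0.5098 for the latter.
Payoff layer (t=3): V(3,0)=76.4200, V(3,1)=43.4600, V(3,2)=13.1600, V(3,3)=115.6700
  t=2,j=0: stock 50.6944 → up 70.9722 (V=43.4600), down 45.1180 (V=76.4200). Price 51.8408; hedge Δ=-1.2748, bond B=116.4682.
  t=2,j=1: stock 79.7440 → up 111.6416 (V=13.1600), down 70.9722 (V=43.4600). Price 24.3591; hedge Δ=-0.7450, bond B=83.7708.
  t=2,j=2: stock 125.4400 → up 175.6160 (V=115.6700), down 111.6416 (V=13.1600). Price 56.8870; hedge Δ=1.6024, bond B=-144.1130.
  t=1,j=0: stock 56.9600 → up 79.7440 (V=24.3591), down 50.6944 (V=51.8408). Price 32.8961; hedge Δ=-0.9460, bond B=86.7817.
  t=1,j=1: stock 89.6000 → up 125.4400 (V=56.8870), down 79.7440 (V=24.3591). Price 35.6017; hedge Δ=0.7118, bond B=-28.1785.
  t=0,j=0: stock 64.0000 → up 89.6000 (V=35.6017), down 56.9600 (V=32.8961). Price 29.8047; hedge Δ=0.0829, bond B=24.4996.
The time-0 hedge costs 29.8047, which is the no-arbitrage price.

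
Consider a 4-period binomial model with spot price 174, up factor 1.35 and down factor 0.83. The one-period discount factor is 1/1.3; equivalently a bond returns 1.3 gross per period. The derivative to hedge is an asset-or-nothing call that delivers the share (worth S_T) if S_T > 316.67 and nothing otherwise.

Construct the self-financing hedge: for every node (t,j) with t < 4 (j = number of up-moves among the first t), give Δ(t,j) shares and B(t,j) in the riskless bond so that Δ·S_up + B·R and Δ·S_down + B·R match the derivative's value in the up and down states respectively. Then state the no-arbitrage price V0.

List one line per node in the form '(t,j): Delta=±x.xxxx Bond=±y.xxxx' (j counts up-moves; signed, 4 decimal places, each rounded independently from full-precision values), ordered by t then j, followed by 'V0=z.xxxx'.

(0,0): Delta=1.2481 Bond=-46.7958
(1,0): Delta=2.2872 Bond=-210.8931
(1,1): Delta=1.1802 Bond=-44.8709
(2,0): Delta=0.0000 Bond=0.0000
(2,1): Delta=2.4368 Bond=-303.3271
(2,2): Delta=1.0980 Bond=-32.2688
(3,0): Delta=0.0000 Bond=0.0000
(3,1): Delta=0.0000 Bond=0.0000
(3,2): Delta=2.5962 Bond=-436.2747
(3,3): Delta=1.0000 Bond=0.0000
V0=170.3800

No-arbitrage ⇒ martingale measure with p* = (R−d)/(u−d) = 0.9038.
Payoff layer (t=4): V(4,0)=0.0000, V(4,1)=0.0000, V(4,2)=0.0000, V(4,3)=355.3274, V(4,4)=577.9421
(3,0): S=99.4909. Δ = (V_up−V_dn)/(S_up−S_dn) = (0.0000−0.0000)/(134.3128−82.5775) = 0.0000. V = [p*·0.0000 + (1−p*)·0.0000]/1.3 = 0.0000. B = V − Δ·S = 0.0000.
(3,1): S=161.8226. Δ = (V_up−V_dn)/(S_up−S_dn) = (0.0000−0.0000)/(218.4605−134.3128) = 0.0000. V = [p*·0.0000 + (1−p*)·0.0000]/1.3 = 0.0000. B = V − Δ·S = 0.0000.
(3,2): S=263.2055. Δ = (V_up−V_dn)/(S_up−S_dn) = (355.3274−0.0000)/(355.3274−218.4605) = 2.5962. V = [p*·355.3274 + (1−p*)·0.0000]/1.3 = 247.0471. B = V − Δ·S = -436.2747.
(3,3): S=428.1053. Δ = (V_up−V_dn)/(S_up−S_dn) = (577.9421−355.3274)/(577.9421−355.3274) = 1.0000. V = [p*·577.9421 + (1−p*)·355.3274]/1.3 = 428.1053. B = V − Δ·S = 0.0000.
(2,0): S=119.8686. Δ = (V_up−V_dn)/(S_up−S_dn) = (0.0000−0.0000)/(161.8226−99.4909) = 0.0000. V = [p*·0.0000 + (1−p*)·0.0000]/1.3 = 0.0000. B = V − Δ·S = 0.0000.
(2,1): S=194.9670. Δ = (V_up−V_dn)/(S_up−S_dn) = (247.0471−0.0000)/(263.2054−161.8226) = 2.4368. V = [p*·247.0471 + (1−p*)·0.0000]/1.3 = 171.7635. B = V − Δ·S = -303.3271.
(2,2): S=317.1150. Δ = (V_up−V_dn)/(S_up−S_dn) = (428.1053−247.0471)/(428.1053−263.2055) = 1.0980. V = [p*·428.1053 + (1−p*)·247.0471]/1.3 = 315.9199. B = V − Δ·S = -32.2688.
(1,0): S=144.4200. Δ = (V_up−V_dn)/(S_up−S_dn) = (171.7635−0.0000)/(194.9670−119.8686) = 2.2872. V = [p*·171.7635 + (1−p*)·0.0000]/1.3 = 119.4214. B = V − Δ·S = -210.8931.
(1,1): S=234.9000. Δ = (V_up−V_dn)/(S_up−S_dn) = (315.9199−171.7635)/(317.1150−194.9670) = 1.1802. V = [p*·315.9199 + (1−p*)·171.7635]/1.3 = 232.3528. B = V − Δ·S = -44.8709.
(0,0): S=174.0000. Δ = (V_up−V_dn)/(S_up−S_dn) = (232.3528−119.4214)/(234.9000−144.4200) = 1.2481. V = [p*·232.3528 + (1−p*)·119.4214]/1.3 = 170.3800. B = V − Δ·S = -46.7958.
Self-financing check: at every node Δ·S+B equals the discounted successor values.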